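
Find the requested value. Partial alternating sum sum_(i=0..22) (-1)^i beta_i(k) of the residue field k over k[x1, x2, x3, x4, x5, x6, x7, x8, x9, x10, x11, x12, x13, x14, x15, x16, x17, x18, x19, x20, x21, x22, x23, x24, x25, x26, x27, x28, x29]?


Koszul resolution: beta_i(k)=C(n,i), n=29
sum_(i=0..p) (-1)^i C(n,i) = (-1)^p C(n-1,p)
(-1)^22*C(28,22) = (-1)^22*376740 = 376740


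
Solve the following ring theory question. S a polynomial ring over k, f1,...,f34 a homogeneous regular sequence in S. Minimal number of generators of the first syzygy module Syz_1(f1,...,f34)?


Regular sequence => Koszul complex is the minimal free resolution.
Syz_1 minimally generated by Koszul relations f_i*e_j - f_j*e_i (i<j): mu(Syz_1) = beta_2 = C(m,2) = m(m-1)/2
m=34
34*33/2 = 561


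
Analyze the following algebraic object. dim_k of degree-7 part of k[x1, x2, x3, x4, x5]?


C(d+n-1,n-1)=C(11,4)=330


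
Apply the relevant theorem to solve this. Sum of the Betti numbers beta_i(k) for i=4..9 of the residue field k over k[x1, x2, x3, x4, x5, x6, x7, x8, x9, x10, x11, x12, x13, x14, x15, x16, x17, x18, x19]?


Koszul resolution: beta_i(k)=C(n,i), n=19
C(19,4)=3876, C(19,5)=11628, C(19,6)=27132, C(19,7)=50388, C(19,8)=75582, C(19,9)=92378
Sum=260984


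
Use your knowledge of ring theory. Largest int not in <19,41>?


gcd(19,41)=1 => F=ab-a-b=19*41-19-41=779-60=719


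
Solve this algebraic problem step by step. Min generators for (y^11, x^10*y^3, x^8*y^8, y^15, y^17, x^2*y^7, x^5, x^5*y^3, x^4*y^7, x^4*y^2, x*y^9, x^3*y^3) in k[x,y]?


Remove redundant (divisible by others).
y^15 redundant.
x^4*y^7 redundant.
y^17 redundant.
x^10*y^3 redundant.
x^8*y^8 redundant.
x^5*y^3 redundant.
Min: x^5, x^4*y^2, x^3*y^3, x^2*y^7, x*y^9, y^11
Count=6


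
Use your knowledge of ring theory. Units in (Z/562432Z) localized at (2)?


Local ring = Z/256Z.
phi(256) = 2^7*(2-1) = 128


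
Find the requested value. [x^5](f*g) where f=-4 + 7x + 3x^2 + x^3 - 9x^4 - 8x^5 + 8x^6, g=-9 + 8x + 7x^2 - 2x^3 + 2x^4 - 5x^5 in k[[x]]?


[x^5] = sum a_i*b_j, i+j=5
  -4*-5=20
  7*2=14
  3*-2=-6
  1*7=7
  -9*8=-72
  -8*-9=72
Sum=35


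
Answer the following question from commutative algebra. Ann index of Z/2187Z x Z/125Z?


Exponent = lcm of the cyclic orders; pairwise coprime => product.
3^7*5^3=2187*125=273375


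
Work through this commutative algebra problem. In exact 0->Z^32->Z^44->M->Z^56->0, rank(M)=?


Alt sum=0:
(-1)^0*32 + (-1)^1*44 + (-1)^2*? + (-1)^3*56=0
rank(M)=68


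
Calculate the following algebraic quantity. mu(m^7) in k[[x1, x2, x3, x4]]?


C(n+d-1,d)=C(10,7)=120


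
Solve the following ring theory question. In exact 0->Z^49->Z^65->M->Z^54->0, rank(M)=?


Alt sum=0:
(-1)^0*49 + (-1)^1*65 + (-1)^2*? + (-1)^3*54=0
rank(M)=70


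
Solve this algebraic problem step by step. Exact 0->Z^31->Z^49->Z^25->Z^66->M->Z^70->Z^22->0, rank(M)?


Alt sum=0:
(-1)^0*31 + (-1)^1*49 + (-1)^2*25 + (-1)^3*66 + (-1)^4*? + (-1)^5*70 + (-1)^6*22=0
rank(M)=107


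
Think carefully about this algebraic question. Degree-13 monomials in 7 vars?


C(d+n-1,n-1)=C(19,6)=27132


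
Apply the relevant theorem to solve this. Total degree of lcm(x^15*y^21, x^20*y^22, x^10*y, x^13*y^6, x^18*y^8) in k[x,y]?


lcm = componentwise max:
x: max(15,20,10,13,18)=20
y: max(21,22,1,6,8)=22
Total=20+22=42


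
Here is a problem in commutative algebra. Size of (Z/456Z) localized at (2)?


2-primary part: 456=2^3*57
Size=2^3=8


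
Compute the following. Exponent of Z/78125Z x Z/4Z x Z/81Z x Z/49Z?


Exponent = lcm of the cyclic orders; pairwise coprime => product.
5^7*2^2*3^4*7^2=78125*4*81*49=1240312500


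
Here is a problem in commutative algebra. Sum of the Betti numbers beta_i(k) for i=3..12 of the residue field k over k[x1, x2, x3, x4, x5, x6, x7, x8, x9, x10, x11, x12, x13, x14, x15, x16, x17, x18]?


Koszul resolution: beta_i(k)=C(n,i), n=18
C(18,3)=816, C(18,4)=3060, C(18,5)=8568, C(18,6)=18564, C(18,7)=31824, C(18,8)=43758, C(18,9)=48620, C(18,10)=43758, C(18,11)=31824, C(18,12)=18564
Sum=249356


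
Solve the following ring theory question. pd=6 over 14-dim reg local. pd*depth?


pd+depth=14
depth=14-6=8
pd*depth=6*8=48


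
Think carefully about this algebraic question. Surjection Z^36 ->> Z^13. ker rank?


rank(ker) = 36-13 = 23


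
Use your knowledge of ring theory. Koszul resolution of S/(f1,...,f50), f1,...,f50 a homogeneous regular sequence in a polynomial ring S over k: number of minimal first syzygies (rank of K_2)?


Regular sequence => Koszul complex is the minimal free resolution.
Syz_1 minimally generated by Koszul relations f_i*e_j - f_j*e_i (i<j): mu(Syz_1) = beta_2 = C(m,2) = m(m-1)/2
m=50
50*49/2 = 1225


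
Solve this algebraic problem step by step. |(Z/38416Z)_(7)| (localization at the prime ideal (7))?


7-primary part: 38416=7^4*16
Size=7^4=2401


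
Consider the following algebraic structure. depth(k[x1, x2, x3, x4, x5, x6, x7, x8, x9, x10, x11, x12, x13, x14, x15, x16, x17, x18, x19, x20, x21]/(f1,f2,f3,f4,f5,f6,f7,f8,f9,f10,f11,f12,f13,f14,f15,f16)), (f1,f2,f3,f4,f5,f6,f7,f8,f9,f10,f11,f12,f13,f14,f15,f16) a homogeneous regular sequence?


depth(R)=21
depth(R/I)=21-16=5


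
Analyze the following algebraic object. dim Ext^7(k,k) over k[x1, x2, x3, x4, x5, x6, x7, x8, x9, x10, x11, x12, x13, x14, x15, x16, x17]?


C(n,i)=C(17,7)=19448


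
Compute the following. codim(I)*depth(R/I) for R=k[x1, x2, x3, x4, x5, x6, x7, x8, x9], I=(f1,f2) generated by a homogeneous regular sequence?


codim=2, depth=dim(R/I)=9-2=7
Product=2*7=14


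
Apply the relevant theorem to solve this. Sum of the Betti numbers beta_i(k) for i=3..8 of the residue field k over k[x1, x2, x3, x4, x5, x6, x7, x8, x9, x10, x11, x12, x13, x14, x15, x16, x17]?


Koszul resolution: beta_i(k)=C(n,i), n=17
C(17,3)=680, C(17,4)=2380, C(17,5)=6188, C(17,6)=12376, C(17,7)=19448, C(17,8)=24310
Sum=65382


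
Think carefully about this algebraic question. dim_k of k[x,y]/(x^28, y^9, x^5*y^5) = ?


k[x,y]/I, I = (x^28, y^9, x^5*y^5)
Rect: 28x9=252. Corner: (28-5)x(9-5)=92.
dim = 252-92 = 160


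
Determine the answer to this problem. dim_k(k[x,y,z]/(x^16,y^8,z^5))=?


Basis: x^iy^jz^k, i<16,j<8,k<5
16*8*5=640


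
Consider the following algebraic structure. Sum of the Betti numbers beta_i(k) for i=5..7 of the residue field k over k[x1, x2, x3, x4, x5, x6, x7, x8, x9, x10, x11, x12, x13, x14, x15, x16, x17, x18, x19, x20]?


Koszul resolution: beta_i(k)=C(n,i), n=20
C(20,5)=15504, C(20,6)=38760, C(20,7)=77520
Sum=131784


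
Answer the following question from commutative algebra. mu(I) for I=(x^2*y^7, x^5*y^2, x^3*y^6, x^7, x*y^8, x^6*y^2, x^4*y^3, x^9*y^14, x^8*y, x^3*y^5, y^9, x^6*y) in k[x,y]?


Remove redundant (divisible by others).
x^9*y^14 redundant.
x^8*y redundant.
x^3*y^6 redundant.
x^6*y^2 redundant.
Min: x^7, x^6*y, x^5*y^2, x^4*y^3, x^3*y^5, x^2*y^7, x*y^8, y^9
Count=8


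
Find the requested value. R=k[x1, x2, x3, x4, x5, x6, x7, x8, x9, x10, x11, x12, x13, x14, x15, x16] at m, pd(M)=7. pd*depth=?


pd+depth=16
depth=16-7=9
pd*depth=7*9=63


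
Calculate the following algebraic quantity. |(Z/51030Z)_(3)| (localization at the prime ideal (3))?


3-primary part: 51030=3^6*70
Size=3^6=729


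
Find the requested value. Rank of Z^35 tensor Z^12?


rank(M(x)N) = rank(M)*rank(N)
35*12 = 420


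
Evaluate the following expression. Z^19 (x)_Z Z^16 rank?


rank(M(x)N) = rank(M)*rank(N)
19*16 = 304


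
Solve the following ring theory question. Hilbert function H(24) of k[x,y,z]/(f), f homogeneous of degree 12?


C(26,2)-C(14,2)=325-91=234


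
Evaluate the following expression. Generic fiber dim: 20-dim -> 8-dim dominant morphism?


dim(fiber)=dim(X)-dim(Y)=20-8=12


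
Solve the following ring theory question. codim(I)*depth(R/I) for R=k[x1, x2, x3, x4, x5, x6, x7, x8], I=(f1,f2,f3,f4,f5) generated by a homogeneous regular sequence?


codim=5, depth=dim(R/I)=8-5=3
Product=5*3=15


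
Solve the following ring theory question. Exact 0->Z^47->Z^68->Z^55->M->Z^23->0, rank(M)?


Alt sum=0:
(-1)^0*47 + (-1)^1*68 + (-1)^2*55 + (-1)^3*? + (-1)^4*23=0
rank(M)=57


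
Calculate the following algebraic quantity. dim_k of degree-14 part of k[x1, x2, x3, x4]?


C(d+n-1,n-1)=C(17,3)=680


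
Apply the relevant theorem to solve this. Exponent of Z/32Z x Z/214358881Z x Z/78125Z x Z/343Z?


Exponent = lcm of the cyclic orders; pairwise coprime => product.
2^5*11^8*5^7*7^3=32*214358881*78125*343=183812740457500000


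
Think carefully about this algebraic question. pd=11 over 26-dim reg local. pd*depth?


pd+depth=26
depth=26-11=15
pd*depth=11*15=165


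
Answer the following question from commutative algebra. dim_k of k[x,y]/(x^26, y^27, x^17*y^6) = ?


k[x,y]/I, I = (x^26, y^27, x^17*y^6)
Rect: 26x27=702. Corner: (26-17)x(27-6)=189.
dim = 702-189 = 513


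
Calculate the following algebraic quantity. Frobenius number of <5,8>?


gcd(5,8)=1 => F=ab-a-b=5*8-5-8=40-13=27


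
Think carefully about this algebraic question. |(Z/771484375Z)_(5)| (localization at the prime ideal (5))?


5-primary part: 771484375=5^10*79
Size=5^10=9765625


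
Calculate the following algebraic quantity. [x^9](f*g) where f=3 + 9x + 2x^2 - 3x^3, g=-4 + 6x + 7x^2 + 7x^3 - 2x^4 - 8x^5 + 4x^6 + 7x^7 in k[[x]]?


[x^9] = sum a_i*b_j, i+j=9
  2*7=14
  -3*4=-12
Sum=2


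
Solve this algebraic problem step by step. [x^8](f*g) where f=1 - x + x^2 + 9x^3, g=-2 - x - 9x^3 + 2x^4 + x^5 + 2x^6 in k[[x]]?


[x^8] = sum a_i*b_j, i+j=8
  1*2=2
  9*1=9
Sum=11


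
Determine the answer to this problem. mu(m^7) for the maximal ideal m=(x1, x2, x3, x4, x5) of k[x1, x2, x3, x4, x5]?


Graded Nakayama: mu(m^d) = dim_k (m^d/m^(d+1)) = #degree-7 monomials in 5 vars
C(n+d-1,d)=C(11,7)=330


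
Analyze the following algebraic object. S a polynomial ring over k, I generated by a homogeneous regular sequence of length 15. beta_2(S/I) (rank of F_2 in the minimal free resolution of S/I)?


Regular sequence => Koszul complex is the minimal free resolution.
Syz_1 minimally generated by Koszul relations f_i*e_j - f_j*e_i (i<j): mu(Syz_1) = beta_2 = C(m,2) = m(m-1)/2
m=15
15*14/2 = 105


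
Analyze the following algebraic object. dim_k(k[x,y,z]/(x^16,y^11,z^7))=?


Basis: x^iy^jz^k, i<16,j<11,k<7
16*11*7=1232


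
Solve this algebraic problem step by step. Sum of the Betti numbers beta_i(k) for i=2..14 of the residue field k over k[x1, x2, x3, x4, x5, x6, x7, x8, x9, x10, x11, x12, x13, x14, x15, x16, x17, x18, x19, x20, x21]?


Koszul resolution: beta_i(k)=C(n,i), n=21
C(21,2)=210, C(21,3)=1330, C(21,4)=5985, C(21,5)=20349, C(21,6)=54264, C(21,7)=116280, C(21,8)=203490, C(21,9)=293930, C(21,10)=352716, C(21,11)=352716, C(21,12)=293930, C(21,13)=203490, C(21,14)=116280
Sum=2014970


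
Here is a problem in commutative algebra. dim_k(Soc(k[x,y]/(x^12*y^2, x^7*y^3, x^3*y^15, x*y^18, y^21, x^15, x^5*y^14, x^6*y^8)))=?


Socle = ann(m) = span of standard monomials u with x*u, y*u in I (staircase corners).
Minimal generators: x^15, x^12*y^2, x^7*y^3, x^6*y^8, x^5*y^14, x^3*y^15, x*y^18, y^21
Corners: y^20, x^2y^17, x^4y^14, x^5y^13, x^6y^7, x^11y^2, x^14y
Socle dim=7


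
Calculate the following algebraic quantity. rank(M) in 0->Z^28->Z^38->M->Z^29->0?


Alt sum=0:
(-1)^0*28 + (-1)^1*38 + (-1)^2*? + (-1)^3*29=0
rank(M)=39


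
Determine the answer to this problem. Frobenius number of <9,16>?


gcd(9,16)=1 => F=ab-a-b=9*16-9-16=144-25=119


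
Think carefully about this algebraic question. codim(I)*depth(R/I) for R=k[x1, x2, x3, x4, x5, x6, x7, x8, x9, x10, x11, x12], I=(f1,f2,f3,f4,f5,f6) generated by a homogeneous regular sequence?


codim=6, depth=dim(R/I)=12-6=6
Product=6*6=36


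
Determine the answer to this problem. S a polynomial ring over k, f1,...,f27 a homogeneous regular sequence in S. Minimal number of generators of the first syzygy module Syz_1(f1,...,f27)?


Regular sequence => Koszul complex is the minimal free resolution.
Syz_1 minimally generated by Koszul relations f_i*e_j - f_j*e_i (i<j): mu(Syz_1) = beta_2 = C(m,2) = m(m-1)/2
m=27
27*26/2 = 351


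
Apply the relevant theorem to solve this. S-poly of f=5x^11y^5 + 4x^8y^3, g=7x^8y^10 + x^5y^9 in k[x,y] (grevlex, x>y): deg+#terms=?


LT(f)=5x^11y^5, LT(g)=7x^8y^10
lcm(LM)=x^11y^10
S(f,g) (scaled by 35 to clear denominators) = 7y^5*f - 5x^3*g = -5x^8y^9 + 28x^8y^8
2 terms, deg 17.
17+2=19


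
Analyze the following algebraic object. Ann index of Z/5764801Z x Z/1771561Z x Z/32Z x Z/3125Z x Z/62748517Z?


Exponent = lcm of the cyclic orders; pairwise coprime => product.
7^8*11^6*2^5*5^5*13^7=5764801*1771561*32*3125*62748517=64083156774955882263700000


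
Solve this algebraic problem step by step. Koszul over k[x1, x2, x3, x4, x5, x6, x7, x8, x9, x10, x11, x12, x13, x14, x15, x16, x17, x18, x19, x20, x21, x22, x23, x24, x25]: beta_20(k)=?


C(n,i)=C(25,20)=53130


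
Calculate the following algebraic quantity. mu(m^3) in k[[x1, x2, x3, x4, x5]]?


C(n+d-1,d)=C(7,3)=35


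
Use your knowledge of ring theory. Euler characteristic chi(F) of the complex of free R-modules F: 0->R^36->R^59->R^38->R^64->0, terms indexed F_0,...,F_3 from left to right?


chi = sum (-1)^i * rank:
(-1)^0*36=36
(-1)^1*59=-59
(-1)^2*38=38
(-1)^3*64=-64
chi=-49


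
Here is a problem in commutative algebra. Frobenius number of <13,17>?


gcd(13,17)=1 => F=ab-a-b=13*17-13-17=221-30=191


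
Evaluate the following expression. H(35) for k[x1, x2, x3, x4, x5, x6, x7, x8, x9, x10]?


C(d+n-1,n-1)=C(44,9)=708930508


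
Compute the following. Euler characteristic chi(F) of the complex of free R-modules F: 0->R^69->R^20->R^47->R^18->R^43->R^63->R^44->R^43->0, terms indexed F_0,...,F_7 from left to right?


chi = sum (-1)^i * rank:
(-1)^0*69=69
(-1)^1*20=-20
(-1)^2*47=47
(-1)^3*18=-18
(-1)^4*43=43
(-1)^5*63=-63
(-1)^6*44=44
(-1)^7*43=-43
chi=59


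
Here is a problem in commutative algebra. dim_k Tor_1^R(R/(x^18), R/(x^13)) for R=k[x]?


Tor_1(R/I,R/J)=(I cap J)/IJ=(x^18)/(x^31)
dim=31-18=min(18,13)=13


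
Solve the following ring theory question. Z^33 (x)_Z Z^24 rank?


rank(M(x)N) = rank(M)*rank(N)
33*24 = 792


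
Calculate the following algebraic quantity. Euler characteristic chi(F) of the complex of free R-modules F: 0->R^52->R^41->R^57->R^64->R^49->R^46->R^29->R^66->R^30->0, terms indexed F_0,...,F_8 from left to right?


chi = sum (-1)^i * rank:
(-1)^0*52=52
(-1)^1*41=-41
(-1)^2*57=57
(-1)^3*64=-64
(-1)^4*49=49
(-1)^5*46=-46
(-1)^6*29=29
(-1)^7*66=-66
(-1)^8*30=30
chi=0


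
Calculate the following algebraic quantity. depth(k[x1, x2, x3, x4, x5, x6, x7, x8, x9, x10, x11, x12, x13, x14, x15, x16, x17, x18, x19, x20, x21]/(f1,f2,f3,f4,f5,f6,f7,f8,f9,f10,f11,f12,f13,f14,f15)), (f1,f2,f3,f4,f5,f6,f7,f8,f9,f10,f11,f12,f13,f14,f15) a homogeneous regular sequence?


depth(R)=21
depth(R/I)=21-15=6


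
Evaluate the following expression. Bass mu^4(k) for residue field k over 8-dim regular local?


C(n,i)=C(8,4)=70


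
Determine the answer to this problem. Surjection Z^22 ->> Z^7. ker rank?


rank(ker) = 22-7 = 15


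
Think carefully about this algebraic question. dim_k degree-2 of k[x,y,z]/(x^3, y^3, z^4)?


Need i<3, j<3, k<4 with i+j+k=2.
For each i, j ranges over max(0,2-i-3)..min(2,2-i):
  i=0: j in [0,2] -> 3
  i=1: j in [0,1] -> 2
  i=2: j in [0,0] -> 1
H(2) = 3+2+1 = 6


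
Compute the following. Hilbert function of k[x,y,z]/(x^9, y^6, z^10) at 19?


Need i<9, j<6, k<10 with i+j+k=19.
For each i, j ranges over max(0,19-i-9)..min(5,19-i):
  i=0: j in [10,5] -> 0
  i=1: j in [9,5] -> 0
  i=2: j in [8,5] -> 0
  i=3: j in [7,5] -> 0
  i=4: j in [6,5] -> 0
  i=5: j in [5,5] -> 1
  i=6: j in [4,5] -> 2
  i=7: j in [3,5] -> 3
  i=8: j in [2,5] -> 4
H(19) = 0+0+0+0+0+1+2+3+4 = 10


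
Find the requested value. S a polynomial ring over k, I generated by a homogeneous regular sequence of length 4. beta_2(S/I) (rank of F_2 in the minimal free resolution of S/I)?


Regular sequence => Koszul complex is the minimal free resolution.
Syz_1 minimally generated by Koszul relations f_i*e_j - f_j*e_i (i<j): mu(Syz_1) = beta_2 = C(m,2) = m(m-1)/2
m=4
4*3/2 = 6


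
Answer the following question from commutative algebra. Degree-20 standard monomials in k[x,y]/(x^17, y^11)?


k[x,y], I = (x^17, y^11), d = 20
Need i < 17 and d-i < 11.
Range: 10 <= i <= 16.
H(20) = 7


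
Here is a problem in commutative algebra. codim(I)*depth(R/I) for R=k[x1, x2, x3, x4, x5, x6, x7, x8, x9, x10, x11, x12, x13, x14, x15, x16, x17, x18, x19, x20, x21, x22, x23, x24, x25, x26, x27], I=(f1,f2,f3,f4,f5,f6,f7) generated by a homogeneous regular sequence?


codim=7, depth=dim(R/I)=27-7=20
Product=7*20=140


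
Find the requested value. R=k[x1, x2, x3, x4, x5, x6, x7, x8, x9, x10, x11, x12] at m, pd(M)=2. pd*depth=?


pd+depth=12
depth=12-2=10
pd*depth=2*10=20


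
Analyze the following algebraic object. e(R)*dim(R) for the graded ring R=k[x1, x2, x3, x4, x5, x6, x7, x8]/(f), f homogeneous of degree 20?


e(R)=deg(f)=20, dim(R)=8-1=7
e*dim=20*7=140


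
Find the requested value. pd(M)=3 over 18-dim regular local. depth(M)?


pd+depth=depth(R)=18
depth=18-3=15


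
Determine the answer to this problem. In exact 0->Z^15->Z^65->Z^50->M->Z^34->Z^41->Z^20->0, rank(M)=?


Alt sum=0:
(-1)^0*15 + (-1)^1*65 + (-1)^2*50 + (-1)^3*? + (-1)^4*34 + (-1)^5*41 + (-1)^6*20=0
rank(M)=13


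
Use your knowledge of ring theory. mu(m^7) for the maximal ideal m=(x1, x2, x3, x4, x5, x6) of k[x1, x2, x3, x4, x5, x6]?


Graded Nakayama: mu(m^d) = dim_k (m^d/m^(d+1)) = #degree-7 monomials in 6 vars
C(n+d-1,d)=C(12,7)=792


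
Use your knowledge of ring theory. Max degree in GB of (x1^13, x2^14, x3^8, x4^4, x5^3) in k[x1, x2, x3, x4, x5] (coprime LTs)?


Pure powers, coprime LTs => already GB.
Degrees: 13, 14, 8, 4, 3
Max=14


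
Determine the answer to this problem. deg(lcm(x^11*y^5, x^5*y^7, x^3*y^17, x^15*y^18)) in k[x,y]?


lcm = componentwise max:
x: max(11,5,3,15)=15
y: max(5,7,17,18)=18
Total=15+18=33


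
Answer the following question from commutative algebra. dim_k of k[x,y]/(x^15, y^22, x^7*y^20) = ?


k[x,y]/I, I = (x^15, y^22, x^7*y^20)
Rect: 15x22=330. Corner: (15-7)x(22-20)=16.
dim = 330-16 = 314


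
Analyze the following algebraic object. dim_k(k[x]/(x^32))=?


Basis: 1,x,...,x^31
dim=32


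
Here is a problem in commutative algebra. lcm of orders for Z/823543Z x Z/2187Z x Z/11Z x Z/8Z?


Exponent = lcm of the cyclic orders; pairwise coprime => product.
7^7*3^7*11^1*2^3=823543*2187*11*8=158495791608


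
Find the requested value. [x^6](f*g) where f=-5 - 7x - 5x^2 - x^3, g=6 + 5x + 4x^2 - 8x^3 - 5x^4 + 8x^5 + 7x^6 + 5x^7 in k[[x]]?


[x^6] = sum a_i*b_j, i+j=6
  -5*7=-35
  -7*8=-56
  -5*-5=25
  -1*-8=8
Sum=-58


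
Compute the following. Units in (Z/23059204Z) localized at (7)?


Local ring = Z/5764801Z.
phi(5764801) = 7^7*(7-1) = 4941258


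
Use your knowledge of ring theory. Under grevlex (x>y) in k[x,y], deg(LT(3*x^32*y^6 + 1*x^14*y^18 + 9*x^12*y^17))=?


LT: 3*x^32*y^6
deg_x=32, deg_y=6
Total=32+6=38


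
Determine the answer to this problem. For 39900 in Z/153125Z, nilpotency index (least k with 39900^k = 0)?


39900^k mod 153125:
k=1: 39900
k=2: 122500
k=3: 0
First zero at k = 3


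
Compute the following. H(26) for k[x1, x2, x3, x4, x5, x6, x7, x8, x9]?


C(d+n-1,n-1)=C(34,8)=18156204


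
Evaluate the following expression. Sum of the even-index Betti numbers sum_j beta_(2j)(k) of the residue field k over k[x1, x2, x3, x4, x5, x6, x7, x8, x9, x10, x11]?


Koszul resolution: beta_i(k)=C(n,i), n=11
sum_even C(11,i) = 2^(n-1) = 2^10 = 1024


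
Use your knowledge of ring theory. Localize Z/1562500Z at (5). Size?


5-primary part: 1562500=5^8*4
Size=5^8=390625


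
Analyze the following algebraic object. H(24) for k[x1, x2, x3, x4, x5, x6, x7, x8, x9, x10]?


C(d+n-1,n-1)=C(33,9)=38567100


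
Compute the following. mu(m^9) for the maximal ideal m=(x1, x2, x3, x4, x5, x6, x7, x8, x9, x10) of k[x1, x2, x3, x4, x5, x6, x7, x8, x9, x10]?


Graded Nakayama: mu(m^d) = dim_k (m^d/m^(d+1)) = #degree-9 monomials in 10 vars
C(n+d-1,d)=C(18,9)=48620


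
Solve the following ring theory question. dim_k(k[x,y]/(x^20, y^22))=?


Basis: x^i*y^j, i<20, j<22
20*22=440


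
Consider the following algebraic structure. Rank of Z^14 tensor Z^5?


rank(M(x)N) = rank(M)*rank(N)
14*5 = 70


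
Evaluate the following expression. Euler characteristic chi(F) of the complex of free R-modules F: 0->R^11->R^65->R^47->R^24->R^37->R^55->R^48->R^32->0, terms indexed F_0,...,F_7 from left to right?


chi = sum (-1)^i * rank:
(-1)^0*11=11
(-1)^1*65=-65
(-1)^2*47=47
(-1)^3*24=-24
(-1)^4*37=37
(-1)^5*55=-55
(-1)^6*48=48
(-1)^7*32=-32
chi=-33


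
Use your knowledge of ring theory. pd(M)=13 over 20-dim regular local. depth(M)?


pd+depth=depth(R)=20
depth=20-13=7


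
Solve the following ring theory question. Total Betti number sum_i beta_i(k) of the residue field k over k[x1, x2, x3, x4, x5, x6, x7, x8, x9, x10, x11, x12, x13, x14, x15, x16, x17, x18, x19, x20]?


Koszul resolution: beta_i(k)=C(n,i), n=20
sum_i C(20,i) = 2^20 = 1048576


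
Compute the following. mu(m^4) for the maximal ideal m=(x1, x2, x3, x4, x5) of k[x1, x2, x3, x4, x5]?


Graded Nakayama: mu(m^d) = dim_k (m^d/m^(d+1)) = #degree-4 monomials in 5 vars
C(n+d-1,d)=C(8,4)=70


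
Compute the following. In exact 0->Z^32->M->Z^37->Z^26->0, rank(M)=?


Alt sum=0:
(-1)^0*32 + (-1)^1*? + (-1)^2*37 + (-1)^3*26=0
rank(M)=43


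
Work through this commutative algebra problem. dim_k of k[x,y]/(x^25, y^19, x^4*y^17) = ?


k[x,y]/I, I = (x^25, y^19, x^4*y^17)
Rect: 25x19=475. Corner: (25-4)x(19-17)=42.
dim = 475-42 = 433


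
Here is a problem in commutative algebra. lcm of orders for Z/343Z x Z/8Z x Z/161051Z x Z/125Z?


Exponent = lcm of the cyclic orders; pairwise coprime => product.
7^3*2^3*11^5*5^3=343*8*161051*125=55240493000


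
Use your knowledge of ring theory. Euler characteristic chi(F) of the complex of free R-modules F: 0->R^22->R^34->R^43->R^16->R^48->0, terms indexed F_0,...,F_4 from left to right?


chi = sum (-1)^i * rank:
(-1)^0*22=22
(-1)^1*34=-34
(-1)^2*43=43
(-1)^3*16=-16
(-1)^4*48=48
chi=63


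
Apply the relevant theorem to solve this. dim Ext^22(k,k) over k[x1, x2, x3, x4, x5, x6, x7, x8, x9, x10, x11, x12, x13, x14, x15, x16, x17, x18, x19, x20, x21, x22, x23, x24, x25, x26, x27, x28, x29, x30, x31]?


C(n,i)=C(31,22)=20160075


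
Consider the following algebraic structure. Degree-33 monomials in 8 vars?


C(d+n-1,n-1)=C(40,7)=18643560


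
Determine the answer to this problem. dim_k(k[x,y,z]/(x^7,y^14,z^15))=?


Basis: x^iy^jz^k, i<7,j<14,k<15
7*14*15=1470


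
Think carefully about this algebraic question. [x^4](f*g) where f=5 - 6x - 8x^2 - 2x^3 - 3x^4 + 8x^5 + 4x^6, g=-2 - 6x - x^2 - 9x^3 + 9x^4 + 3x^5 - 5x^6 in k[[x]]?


[x^4] = sum a_i*b_j, i+j=4
  5*9=45
  -6*-9=54
  -8*-1=8
  -2*-6=12
  -3*-2=6
Sum=125


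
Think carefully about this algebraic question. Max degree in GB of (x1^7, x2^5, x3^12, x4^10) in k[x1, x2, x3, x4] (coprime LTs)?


Pure powers, coprime LTs => already GB.
Degrees: 7, 5, 12, 10
Max=12


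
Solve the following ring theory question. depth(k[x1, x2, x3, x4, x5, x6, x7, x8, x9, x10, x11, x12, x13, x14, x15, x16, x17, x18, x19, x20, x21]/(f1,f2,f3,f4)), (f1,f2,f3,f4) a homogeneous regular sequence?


depth(R)=21
depth(R/I)=21-4=17


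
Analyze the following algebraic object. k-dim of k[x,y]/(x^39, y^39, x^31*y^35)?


k[x,y]/I, I = (x^39, y^39, x^31*y^35)
Rect: 39x39=1521. Corner: (39-31)x(39-35)=32.
dim = 1521-32 = 1489


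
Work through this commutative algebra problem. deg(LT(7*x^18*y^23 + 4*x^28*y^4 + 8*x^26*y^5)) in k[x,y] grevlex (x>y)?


LT: 7*x^18*y^23
deg_x=18, deg_y=23
Total=18+23=41


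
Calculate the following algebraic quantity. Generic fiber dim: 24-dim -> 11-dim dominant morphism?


dim(fiber)=dim(X)-dim(Y)=24-11=13


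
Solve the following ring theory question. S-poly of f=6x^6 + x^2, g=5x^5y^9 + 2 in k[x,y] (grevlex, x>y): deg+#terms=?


LT(f)=6x^6, LT(g)=5x^5y^9
lcm(LM)=x^6y^9
S(f,g) (scaled by 30 to clear denominators) = 5y^9*f - 6x*g = 5x^2y^9 - 12x
2 terms, deg 11.
11+2=13


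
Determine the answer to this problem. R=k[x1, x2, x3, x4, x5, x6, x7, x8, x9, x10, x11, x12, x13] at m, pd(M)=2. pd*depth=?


pd+depth=13
depth=13-2=11
pd*depth=2*11=22


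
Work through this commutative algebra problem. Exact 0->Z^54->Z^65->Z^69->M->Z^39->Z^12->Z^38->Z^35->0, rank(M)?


Alt sum=0:
(-1)^0*54 + (-1)^1*65 + (-1)^2*69 + (-1)^3*? + (-1)^4*39 + (-1)^5*12 + (-1)^6*38 + (-1)^7*35=0
rank(M)=88


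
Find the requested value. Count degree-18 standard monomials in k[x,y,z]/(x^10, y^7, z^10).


Need i<10, j<7, k<10 with i+j+k=18.
For each i, j ranges over max(0,18-i-9)..min(6,18-i):
  i=0: j in [9,6] -> 0
  i=1: j in [8,6] -> 0
  i=2: j in [7,6] -> 0
  i=3: j in [6,6] -> 1
  i=4: j in [5,6] -> 2
  i=5: j in [4,6] -> 3
  i=6: j in [3,6] -> 4
  i=7: j in [2,6] -> 5
  i=8: j in [1,6] -> 6
  i=9: j in [0,6] -> 7
H(18) = 0+0+0+1+2+3+4+5+6+7 = 28


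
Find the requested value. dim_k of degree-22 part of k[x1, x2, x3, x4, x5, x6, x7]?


C(d+n-1,n-1)=C(28,6)=376740


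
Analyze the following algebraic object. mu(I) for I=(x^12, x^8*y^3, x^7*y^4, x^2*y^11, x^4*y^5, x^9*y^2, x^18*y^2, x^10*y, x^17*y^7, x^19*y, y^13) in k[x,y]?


Remove redundant (divisible by others).
x^19*y redundant.
x^17*y^7 redundant.
x^18*y^2 redundant.
Min: x^12, x^10*y, x^9*y^2, x^8*y^3, x^7*y^4, x^4*y^5, x^2*y^11, y^13
Count=8


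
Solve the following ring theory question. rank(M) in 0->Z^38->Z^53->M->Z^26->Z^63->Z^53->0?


Alt sum=0:
(-1)^0*38 + (-1)^1*53 + (-1)^2*? + (-1)^3*26 + (-1)^4*63 + (-1)^5*53=0
rank(M)=31


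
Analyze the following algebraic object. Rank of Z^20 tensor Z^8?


rank(M(x)N) = rank(M)*rank(N)
20*8 = 160


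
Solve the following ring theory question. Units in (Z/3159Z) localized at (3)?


Local ring = Z/243Z.
phi(243) = 3^4*(3-1) = 162


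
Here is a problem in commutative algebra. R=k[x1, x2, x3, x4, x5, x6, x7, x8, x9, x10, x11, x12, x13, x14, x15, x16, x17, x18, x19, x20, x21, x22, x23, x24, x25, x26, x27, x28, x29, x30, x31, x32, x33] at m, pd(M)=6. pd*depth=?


pd+depth=33
depth=33-6=27
pd*depth=6*27=162


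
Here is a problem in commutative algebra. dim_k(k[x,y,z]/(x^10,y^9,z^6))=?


Basis: x^iy^jz^k, i<10,j<9,k<6
10*9*6=540


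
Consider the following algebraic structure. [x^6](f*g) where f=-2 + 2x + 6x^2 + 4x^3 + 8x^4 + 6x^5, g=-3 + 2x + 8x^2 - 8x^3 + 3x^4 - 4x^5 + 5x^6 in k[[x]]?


[x^6] = sum a_i*b_j, i+j=6
  -2*5=-10
  2*-4=-8
  6*3=18
  4*-8=-32
  8*8=64
  6*2=12
Sum=44


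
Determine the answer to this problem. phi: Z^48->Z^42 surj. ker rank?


rank(ker) = 48-42 = 6


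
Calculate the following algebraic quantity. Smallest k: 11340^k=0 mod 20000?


11340^k mod 20000:
k=1: 11340
k=2: 15600
k=3: 4000
k=4: 0
First zero at k = 4


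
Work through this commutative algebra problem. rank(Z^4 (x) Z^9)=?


rank(M(x)N) = rank(M)*rank(N)
4*9 = 36


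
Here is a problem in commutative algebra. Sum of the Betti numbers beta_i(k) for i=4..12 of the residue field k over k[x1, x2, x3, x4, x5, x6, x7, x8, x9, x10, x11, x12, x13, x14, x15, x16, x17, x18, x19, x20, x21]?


Koszul resolution: beta_i(k)=C(n,i), n=21
C(21,4)=5985, C(21,5)=20349, C(21,6)=54264, C(21,7)=116280, C(21,8)=203490, C(21,9)=293930, C(21,10)=352716, C(21,11)=352716, C(21,12)=293930
Sum=1693660


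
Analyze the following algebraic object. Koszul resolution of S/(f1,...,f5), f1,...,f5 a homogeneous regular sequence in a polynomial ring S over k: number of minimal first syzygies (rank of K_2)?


Regular sequence => Koszul complex is the minimal free resolution.
Syz_1 minimally generated by Koszul relations f_i*e_j - f_j*e_i (i<j): mu(Syz_1) = beta_2 = C(m,2) = m(m-1)/2
m=5
5*4/2 = 10


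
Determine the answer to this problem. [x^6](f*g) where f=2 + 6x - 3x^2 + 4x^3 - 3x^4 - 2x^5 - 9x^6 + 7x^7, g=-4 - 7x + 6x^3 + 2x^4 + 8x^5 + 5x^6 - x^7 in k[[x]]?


[x^6] = sum a_i*b_j, i+j=6
  2*5=10
  6*8=48
  -3*2=-6
  4*6=24
  -2*-7=14
  -9*-4=36
Sum=126


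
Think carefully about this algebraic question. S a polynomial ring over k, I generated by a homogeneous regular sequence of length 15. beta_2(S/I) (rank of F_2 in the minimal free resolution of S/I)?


Regular sequence => Koszul complex is the minimal free resolution.
Syz_1 minimally generated by Koszul relations f_i*e_j - f_j*e_i (i<j): mu(Syz_1) = beta_2 = C(m,2) = m(m-1)/2
m=15
15*14/2 = 105


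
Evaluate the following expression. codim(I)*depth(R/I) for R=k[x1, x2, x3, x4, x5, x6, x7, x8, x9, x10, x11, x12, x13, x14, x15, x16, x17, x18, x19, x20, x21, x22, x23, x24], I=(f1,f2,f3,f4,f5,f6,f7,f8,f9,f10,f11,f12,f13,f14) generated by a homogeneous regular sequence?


codim=14, depth=dim(R/I)=24-14=10
Product=14*10=140


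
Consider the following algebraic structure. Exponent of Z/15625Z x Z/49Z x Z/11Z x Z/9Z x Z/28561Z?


Exponent = lcm of the cyclic orders; pairwise coprime => product.
5^6*7^2*11^1*3^2*13^4=15625*49*11*9*28561=2164834546875


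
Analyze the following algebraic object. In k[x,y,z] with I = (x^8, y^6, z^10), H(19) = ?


Need i<8, j<6, k<10 with i+j+k=19.
For each i, j ranges over max(0,19-i-9)..min(5,19-i):
  i=0: j in [10,5] -> 0
  i=1: j in [9,5] -> 0
  i=2: j in [8,5] -> 0
  i=3: j in [7,5] -> 0
  i=4: j in [6,5] -> 0
  i=5: j in [5,5] -> 1
  i=6: j in [4,5] -> 2
  i=7: j in [3,5] -> 3
H(19) = 0+0+0+0+0+1+2+3 = 6


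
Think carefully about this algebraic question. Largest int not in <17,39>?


gcd(17,39)=1 => F=ab-a-b=17*39-17-39=663-56=607


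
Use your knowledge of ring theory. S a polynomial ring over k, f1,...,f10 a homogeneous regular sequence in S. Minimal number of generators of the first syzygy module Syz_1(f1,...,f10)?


Regular sequence => Koszul complex is the minimal free resolution.
Syz_1 minimally generated by Koszul relations f_i*e_j - f_j*e_i (i<j): mu(Syz_1) = beta_2 = C(m,2) = m(m-1)/2
m=10
10*9/2 = 45


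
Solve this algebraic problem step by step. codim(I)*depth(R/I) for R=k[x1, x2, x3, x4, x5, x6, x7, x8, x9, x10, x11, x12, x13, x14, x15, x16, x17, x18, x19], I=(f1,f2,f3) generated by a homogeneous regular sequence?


codim=3, depth=dim(R/I)=19-3=16
Product=3*16=48


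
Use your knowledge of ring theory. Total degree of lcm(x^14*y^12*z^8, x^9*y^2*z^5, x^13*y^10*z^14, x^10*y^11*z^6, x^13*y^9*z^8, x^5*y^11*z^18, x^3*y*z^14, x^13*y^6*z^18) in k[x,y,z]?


lcm = componentwise max:
x: max(14,9,13,10,13,5,3,13)=14
y: max(12,2,10,11,9,11,1,6)=12
z: max(8,5,14,6,8,18,14,18)=18
Total=14+12+18=44


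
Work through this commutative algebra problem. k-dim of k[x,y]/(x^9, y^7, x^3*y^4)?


k[x,y]/I, I = (x^9, y^7, x^3*y^4)
Rect: 9x7=63. Corner: (9-3)x(7-4)=18.
dim = 63-18 = 45


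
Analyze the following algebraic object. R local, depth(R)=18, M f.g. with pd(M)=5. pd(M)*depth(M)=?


pd+depth=18
depth=18-5=13
pd*depth=5*13=65


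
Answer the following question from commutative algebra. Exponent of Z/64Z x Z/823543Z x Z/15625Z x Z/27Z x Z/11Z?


Exponent = lcm of the cyclic orders; pairwise coprime => product.
2^6*7^7*5^6*3^3*11^1=64*823543*15625*27*11=244592271000000


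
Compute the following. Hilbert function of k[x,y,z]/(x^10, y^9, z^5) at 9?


Need i<10, j<9, k<5 with i+j+k=9.
For each i, j ranges over max(0,9-i-4)..min(8,9-i):
  i=0: j in [5,8] -> 4
  i=1: j in [4,8] -> 5
  i=2: j in [3,7] -> 5
  i=3: j in [2,6] -> 5
  i=4: j in [1,5] -> 5
  i=5: j in [0,4] -> 5
  i=6: j in [0,3] -> 4
  i=7: j in [0,2] -> 3
  i=8: j in [0,1] -> 2
  i=9: j in [0,0] -> 1
H(9) = 4+5+5+5+5+5+4+3+2+1 = 39


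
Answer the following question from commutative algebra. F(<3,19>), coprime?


gcd(3,19)=1 => F=ab-a-b=3*19-3-19=57-22=35


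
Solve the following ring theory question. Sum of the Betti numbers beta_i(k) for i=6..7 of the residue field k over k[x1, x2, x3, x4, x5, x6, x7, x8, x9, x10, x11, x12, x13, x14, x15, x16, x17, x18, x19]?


Koszul resolution: beta_i(k)=C(n,i), n=19
C(19,6)=27132, C(19,7)=50388
Sum=77520


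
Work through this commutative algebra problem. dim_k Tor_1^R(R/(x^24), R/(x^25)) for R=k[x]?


Tor_1(R/I,R/J)=(I cap J)/IJ=(x^25)/(x^49)
dim=49-25=min(24,25)=24


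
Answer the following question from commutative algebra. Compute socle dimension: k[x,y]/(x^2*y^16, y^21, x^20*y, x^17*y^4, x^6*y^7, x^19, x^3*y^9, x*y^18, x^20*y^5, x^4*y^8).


Socle = ann(m) = span of standard monomials u with x*u, y*u in I (staircase corners).
Redundant generators: x^20*y, x^20*y^5
Minimal generators: x^19, x^17*y^4, x^6*y^7, x^4*y^8, x^3*y^9, x^2*y^16, x*y^18, y^21
Corners: y^20, xy^17, x^2y^15, x^3y^8, x^5y^7, x^16y^6, x^18y^3
Socle dim=7


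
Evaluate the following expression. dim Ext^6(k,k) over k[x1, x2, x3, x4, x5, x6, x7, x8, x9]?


C(n,i)=C(9,6)=84


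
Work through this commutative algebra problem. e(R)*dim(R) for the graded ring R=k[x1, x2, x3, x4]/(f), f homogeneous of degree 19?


e(R)=deg(f)=19, dim(R)=4-1=3
e*dim=19*3=57


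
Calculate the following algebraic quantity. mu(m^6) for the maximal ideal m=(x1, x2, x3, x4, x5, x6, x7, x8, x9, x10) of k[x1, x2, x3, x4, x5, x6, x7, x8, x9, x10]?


Graded Nakayama: mu(m^d) = dim_k (m^d/m^(d+1)) = #degree-6 monomials in 10 vars
C(n+d-1,d)=C(15,6)=5005


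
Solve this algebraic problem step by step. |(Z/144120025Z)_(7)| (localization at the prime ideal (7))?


7-primary part: 144120025=7^8*25
Size=7^8=5764801


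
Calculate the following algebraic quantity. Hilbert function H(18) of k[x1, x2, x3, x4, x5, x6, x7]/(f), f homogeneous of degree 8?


C(24,6)-C(16,6)=134596-8008=126588


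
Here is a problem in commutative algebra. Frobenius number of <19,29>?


gcd(19,29)=1 => F=ab-a-b=19*29-19-29=551-48=503


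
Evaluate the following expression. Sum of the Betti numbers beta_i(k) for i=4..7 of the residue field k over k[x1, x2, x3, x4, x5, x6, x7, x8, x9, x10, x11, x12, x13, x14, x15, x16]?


Koszul resolution: beta_i(k)=C(n,i), n=16
C(16,4)=1820, C(16,5)=4368, C(16,6)=8008, C(16,7)=11440
Sum=25636


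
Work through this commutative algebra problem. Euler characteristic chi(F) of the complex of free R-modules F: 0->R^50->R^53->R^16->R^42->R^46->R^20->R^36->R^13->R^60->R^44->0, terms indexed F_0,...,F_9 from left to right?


chi = sum (-1)^i * rank:
(-1)^0*50=50
(-1)^1*53=-53
(-1)^2*16=16
(-1)^3*42=-42
(-1)^4*46=46
(-1)^5*20=-20
(-1)^6*36=36
(-1)^7*13=-13
(-1)^8*60=60
(-1)^9*44=-44
chi=36


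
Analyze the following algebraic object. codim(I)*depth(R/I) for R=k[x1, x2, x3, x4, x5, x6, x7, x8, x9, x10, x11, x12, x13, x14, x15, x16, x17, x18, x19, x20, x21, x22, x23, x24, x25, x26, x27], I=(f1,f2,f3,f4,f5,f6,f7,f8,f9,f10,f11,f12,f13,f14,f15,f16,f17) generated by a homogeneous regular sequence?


codim=17, depth=dim(R/I)=27-17=10
Product=17*10=170


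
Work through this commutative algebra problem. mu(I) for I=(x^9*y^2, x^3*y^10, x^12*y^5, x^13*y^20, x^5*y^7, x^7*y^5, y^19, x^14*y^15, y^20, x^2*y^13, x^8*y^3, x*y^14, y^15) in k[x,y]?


Remove redundant (divisible by others).
x^13*y^20 redundant.
x^14*y^15 redundant.
y^20 redundant.
y^19 redundant.
x^12*y^5 redundant.
Min: x^9*y^2, x^8*y^3, x^7*y^5, x^5*y^7, x^3*y^10, x^2*y^13, x*y^14, y^15
Count=8


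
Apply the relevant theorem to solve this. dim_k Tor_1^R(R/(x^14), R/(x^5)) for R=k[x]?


Tor_1(R/I,R/J)=(I cap J)/IJ=(x^14)/(x^19)
dim=19-14=min(14,5)=5


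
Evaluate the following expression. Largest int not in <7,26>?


gcd(7,26)=1 => F=ab-a-b=7*26-7-26=182-33=149


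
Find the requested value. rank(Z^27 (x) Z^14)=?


rank(M(x)N) = rank(M)*rank(N)
27*14 = 378


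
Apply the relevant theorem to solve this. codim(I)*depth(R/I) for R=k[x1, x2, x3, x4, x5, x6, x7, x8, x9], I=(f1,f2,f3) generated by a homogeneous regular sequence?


codim=3, depth=dim(R/I)=9-3=6
Product=3*6=18


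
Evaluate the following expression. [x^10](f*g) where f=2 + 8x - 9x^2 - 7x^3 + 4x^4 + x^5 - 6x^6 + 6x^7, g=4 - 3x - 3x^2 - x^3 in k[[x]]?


[x^10] = sum a_i*b_j, i+j=10
  6*-1=-6
Sum=-6


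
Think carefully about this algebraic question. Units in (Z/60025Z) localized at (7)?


Local ring = Z/2401Z.
phi(2401) = 7^3*(7-1) = 2058


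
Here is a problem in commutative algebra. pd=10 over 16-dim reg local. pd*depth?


pd+depth=16
depth=16-10=6
pd*depth=10*6=60


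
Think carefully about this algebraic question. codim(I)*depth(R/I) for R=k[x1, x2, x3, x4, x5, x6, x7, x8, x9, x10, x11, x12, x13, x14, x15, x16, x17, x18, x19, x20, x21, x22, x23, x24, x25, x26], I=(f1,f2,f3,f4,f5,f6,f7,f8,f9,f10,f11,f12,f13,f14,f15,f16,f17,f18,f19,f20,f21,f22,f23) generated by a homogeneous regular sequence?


codim=23, depth=dim(R/I)=26-23=3
Product=23*3=69


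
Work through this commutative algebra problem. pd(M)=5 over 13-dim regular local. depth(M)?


pd+depth=depth(R)=13
depth=13-5=8


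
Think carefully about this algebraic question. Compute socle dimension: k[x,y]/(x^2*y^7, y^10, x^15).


Socle = ann(m) = span of standard monomials u with x*u, y*u in I (staircase corners).
Minimal generators: x^15, x^2*y^7, y^10
Corners: xy^9, x^14y^6
Socle dim=2


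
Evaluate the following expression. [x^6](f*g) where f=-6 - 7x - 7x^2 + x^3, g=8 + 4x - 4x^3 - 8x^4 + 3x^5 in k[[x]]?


[x^6] = sum a_i*b_j, i+j=6
  -7*3=-21
  -7*-8=56
  1*-4=-4
Sum=31


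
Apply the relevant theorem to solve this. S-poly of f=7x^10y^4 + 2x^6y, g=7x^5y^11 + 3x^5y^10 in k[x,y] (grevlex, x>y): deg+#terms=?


LT(f)=7x^10y^4, LT(g)=7x^5y^11
lcm(LM)=x^10y^11
S(f,g) (scaled by 49 to clear denominators) = 7y^7*f - 7x^5*g = -21x^10y^10 + 14x^6y^8
2 terms, deg 20.
20+2=22


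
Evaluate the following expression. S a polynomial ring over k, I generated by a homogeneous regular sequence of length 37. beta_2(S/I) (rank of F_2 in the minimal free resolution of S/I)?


Regular sequence => Koszul complex is the minimal free resolution.
Syz_1 minimally generated by Koszul relations f_i*e_j - f_j*e_i (i<j): mu(Syz_1) = beta_2 = C(m,2) = m(m-1)/2
m=37
37*36/2 = 666


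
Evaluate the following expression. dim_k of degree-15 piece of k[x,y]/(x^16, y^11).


k[x,y], I = (x^16, y^11), d = 15
Need i < 16 and d-i < 11.
Range: 5 <= i <= 15.
H(15) = 11


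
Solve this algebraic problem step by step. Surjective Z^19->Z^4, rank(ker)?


rank(ker) = 19-4 = 15


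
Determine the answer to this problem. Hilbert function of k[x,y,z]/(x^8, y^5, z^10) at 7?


Need i<8, j<5, k<10 with i+j+k=7.
For each i, j ranges over max(0,7-i-9)..min(4,7-i):
  i=0: j in [0,4] -> 5
  i=1: j in [0,4] -> 5
  i=2: j in [0,4] -> 5
  i=3: j in [0,4] -> 5
  i=4: j in [0,3] -> 4
  i=5: j in [0,2] -> 3
  i=6: j in [0,1] -> 2
  i=7: j in [0,0] -> 1
H(7) = 5+5+5+5+4+3+2+1 = 30


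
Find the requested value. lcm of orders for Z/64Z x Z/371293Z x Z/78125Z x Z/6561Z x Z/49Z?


Exponent = lcm of the cyclic orders; pairwise coprime => product.
2^6*13^5*5^7*3^8*7^2=64*371293*78125*6561*49=596833076385000000


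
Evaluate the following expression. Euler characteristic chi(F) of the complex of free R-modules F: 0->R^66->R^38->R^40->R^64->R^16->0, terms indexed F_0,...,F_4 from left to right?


chi = sum (-1)^i * rank:
(-1)^0*66=66
(-1)^1*38=-38
(-1)^2*40=40
(-1)^3*64=-64
(-1)^4*16=16
chi=20


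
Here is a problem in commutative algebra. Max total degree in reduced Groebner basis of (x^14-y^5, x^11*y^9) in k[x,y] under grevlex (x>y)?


LT(f1)=x^14, LT(f2)=x^11y^9, lcm=x^14y^9
S(f1,f2) = y^9*f1 - x^3*f2 = -y^14
Reduced GB = {f1, f2, y^14}; degrees 14, 20, 14
Max = 20
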